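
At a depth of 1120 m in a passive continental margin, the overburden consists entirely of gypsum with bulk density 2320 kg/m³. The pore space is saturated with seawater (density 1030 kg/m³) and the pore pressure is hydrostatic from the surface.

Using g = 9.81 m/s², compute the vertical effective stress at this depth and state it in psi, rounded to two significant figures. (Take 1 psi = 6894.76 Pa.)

2100 psi

Overburden (lithostatic) stress σ_v:
gypsum: 2320 kg/m³ × 9.81 m/s² × 1120 m = 2.549×10^7 Pa = 25.49 MPa
Pore pressure P_p = 1030 kg/m³ × 9.81 m/s² × 1120 m = 1.132×10^7 Pa = 11.32 MPa
Effective stress σ' = σ_v − P_p = 25.49 − 11.32 = 14.173 MPa = 2055.7 psi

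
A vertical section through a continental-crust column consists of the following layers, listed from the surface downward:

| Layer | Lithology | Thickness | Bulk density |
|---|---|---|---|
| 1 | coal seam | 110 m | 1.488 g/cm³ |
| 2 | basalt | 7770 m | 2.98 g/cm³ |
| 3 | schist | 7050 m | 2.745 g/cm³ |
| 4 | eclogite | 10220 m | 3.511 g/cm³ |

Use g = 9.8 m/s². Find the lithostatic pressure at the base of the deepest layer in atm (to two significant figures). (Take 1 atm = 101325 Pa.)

7600 atm

coal seam: 1488 kg/m³ × 9.8 m/s² × 110 m = 1.604×10^6 Pa = 15.83 atm
basalt: 2980 kg/m³ × 9.8 m/s² × 7770 m = 2.269×10^8 Pa = 2239 atm
schist: 2745 kg/m³ × 9.8 m/s² × 7050 m = 1.897×10^8 Pa = 1872 atm
eclogite: 3511 kg/m³ × 9.8 m/s² × 10220 m = 3.516×10^8 Pa = 3470 atm
Total = 15.83 + 2239 + 1872 + 3470 = 7597.5 atm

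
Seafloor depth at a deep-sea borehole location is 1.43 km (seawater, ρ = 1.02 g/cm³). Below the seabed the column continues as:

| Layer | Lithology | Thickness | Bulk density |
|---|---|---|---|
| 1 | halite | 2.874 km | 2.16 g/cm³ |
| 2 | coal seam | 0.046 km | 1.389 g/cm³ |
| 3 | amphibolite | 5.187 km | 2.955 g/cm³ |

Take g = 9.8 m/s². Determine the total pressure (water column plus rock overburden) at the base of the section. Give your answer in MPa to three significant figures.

seawater: 1020 kg/m³ × 9.8 m/s² × 1430 m = 1.429×10^7 Pa = 14.29 MPa
halite: 2160 kg/m³ × 9.8 m/s² × 2874 m = 6.084×10^7 Pa = 60.84 MPa
coal seam: 1389 kg/m³ × 9.8 m/s² × 46 m = 6.262×10^5 Pa = 0.6262 MPa
amphibolite: 2955 kg/m³ × 9.8 m/s² × 5187 m = 1.502×10^8 Pa = 150.2 MPa
Total = 14.29 + 60.84 + 0.6262 + 150.2 = 225.97 MPa

226 MPa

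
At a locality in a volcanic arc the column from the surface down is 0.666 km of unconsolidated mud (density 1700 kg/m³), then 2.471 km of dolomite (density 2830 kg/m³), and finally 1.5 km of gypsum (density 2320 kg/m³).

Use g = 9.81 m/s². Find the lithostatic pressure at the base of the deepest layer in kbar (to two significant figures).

unconsolidated mud: 1700 kg/m³ × 9.81 m/s² × 666 m = 1.111×10^7 Pa = 0.1111 kbar
dolomite: 2830 kg/m³ × 9.81 m/s² × 2471 m = 6.860×10^7 Pa = 0.6860 kbar
gypsum: 2320 kg/m³ × 9.81 m/s² × 1500 m = 3.414×10^7 Pa = 0.3414 kbar
Total = 0.1111 + 0.6860 + 0.3414 = 1.1385 kbar

1.1 kbar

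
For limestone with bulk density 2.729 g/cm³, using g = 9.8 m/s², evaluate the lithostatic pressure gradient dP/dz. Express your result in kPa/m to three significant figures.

26.7 kPa/m

dP/dz = ρg = 2729 kg/m³ × 9.8 m/s² = 26744 Pa/m
= 26744 Pa/m × (1 kPa/m / 1000.0 Pa/m) = 26.744 kPa/m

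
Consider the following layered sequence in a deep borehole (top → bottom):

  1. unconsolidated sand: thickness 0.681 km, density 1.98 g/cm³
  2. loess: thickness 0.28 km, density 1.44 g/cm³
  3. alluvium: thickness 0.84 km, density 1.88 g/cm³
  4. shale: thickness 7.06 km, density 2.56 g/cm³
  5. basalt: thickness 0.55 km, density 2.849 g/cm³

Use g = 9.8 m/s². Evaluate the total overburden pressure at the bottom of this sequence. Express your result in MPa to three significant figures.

unconsolidated sand: 1980 kg/m³ × 9.8 m/s² × 681 m = 1.321×10^7 Pa = 13.21 MPa
loess: 1440 kg/m³ × 9.8 m/s² × 280 m = 3.951×10^6 Pa = 3.951 MPa
alluvium: 1880 kg/m³ × 9.8 m/s² × 840 m = 1.548×10^7 Pa = 15.48 MPa
shale: 2560 kg/m³ × 9.8 m/s² × 7060 m = 1.771×10^8 Pa = 177.1 MPa
basalt: 2849 kg/m³ × 9.8 m/s² × 550 m = 1.536×10^7 Pa = 15.36 MPa
Total = 13.21 + 3.951 + 15.48 + 177.1 + 15.36 = 225.12 MPa

225 MPa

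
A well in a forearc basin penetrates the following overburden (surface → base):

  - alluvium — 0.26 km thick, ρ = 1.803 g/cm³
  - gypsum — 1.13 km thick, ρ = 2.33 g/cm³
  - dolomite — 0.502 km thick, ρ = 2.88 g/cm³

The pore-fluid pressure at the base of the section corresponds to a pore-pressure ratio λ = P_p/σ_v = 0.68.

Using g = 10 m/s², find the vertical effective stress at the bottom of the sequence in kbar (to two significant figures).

Overburden (lithostatic) stress σ_v:
alluvium: 1803 kg/m³ × 10 m/s² × 260 m = 4.688×10^6 Pa = 4.688 MPa
gypsum: 2330 kg/m³ × 10 m/s² × 1130 m = 2.633×10^7 Pa = 26.33 MPa
dolomite: 2880 kg/m³ × 10 m/s² × 502 m = 1.446×10^7 Pa = 14.46 MPa
Total = 4.688 + 26.33 + 14.46 = 45.474 MPa
Pore pressure P_p = λ·σ_v = 0.68 × 45.47 MPa = 30.92 MPa
Effective stress σ' = σ_v − P_p = 45.47 − 30.92 = 14.552 MPa = 0.14552 kbar

0.15 kbar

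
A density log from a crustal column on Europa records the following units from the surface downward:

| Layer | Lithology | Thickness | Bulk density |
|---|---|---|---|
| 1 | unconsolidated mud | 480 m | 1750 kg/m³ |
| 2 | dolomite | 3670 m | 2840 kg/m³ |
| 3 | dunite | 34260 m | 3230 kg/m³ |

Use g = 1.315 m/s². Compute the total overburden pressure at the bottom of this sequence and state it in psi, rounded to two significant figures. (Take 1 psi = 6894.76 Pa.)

unconsolidated mud: 1750 kg/m³ × 1.315 m/s² × 480 m = 1.105×10^6 Pa = 160.2 psi
dolomite: 2840 kg/m³ × 1.315 m/s² × 3670 m = 1.371×10^7 Pa = 1988 psi
dunite: 3230 kg/m³ × 1.315 m/s² × 34260 m = 1.455×10^8 Pa = 21106 psi
Total = 160.2 + 1988 + 21106 = 23254 psi

23000 psi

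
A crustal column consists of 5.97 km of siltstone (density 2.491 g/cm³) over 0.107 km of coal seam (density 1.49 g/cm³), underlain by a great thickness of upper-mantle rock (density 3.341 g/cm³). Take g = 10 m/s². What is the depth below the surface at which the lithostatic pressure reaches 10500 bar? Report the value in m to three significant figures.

33000 m

Pressure at base of upper layers: 2491×10×5970 + 1490×10×107 = 1.503×10^8 Pa = 1503 bar
Remaining pressure to be supplied by upper-mantle rock: 1.050×10^9 − 1.503×10^8 = 8.997×10^8 Pa
Additional depth in upper-mantle rock = 8.997×10^8 Pa / (3341 kg/m³ × 10 m/s²) = 26929 m
Total depth = 6077 m + 26929 m = 33006 m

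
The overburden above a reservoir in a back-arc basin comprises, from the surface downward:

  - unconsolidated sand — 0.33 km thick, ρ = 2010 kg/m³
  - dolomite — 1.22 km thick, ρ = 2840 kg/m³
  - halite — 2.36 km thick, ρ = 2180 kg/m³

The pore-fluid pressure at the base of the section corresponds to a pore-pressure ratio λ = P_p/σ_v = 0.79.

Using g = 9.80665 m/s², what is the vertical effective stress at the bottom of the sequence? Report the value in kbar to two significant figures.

0.19 kbar

Overburden (lithostatic) stress σ_v:
unconsolidated sand: 2010 kg/m³ × 9.80665 m/s² × 330 m = 6.505×10^6 Pa = 6.505 MPa
dolomite: 2840 kg/m³ × 9.80665 m/s² × 1220 m = 3.398×10^7 Pa = 33.98 MPa
halite: 2180 kg/m³ × 9.80665 m/s² × 2360 m = 5.045×10^7 Pa = 50.45 MPa
Total = 6.505 + 33.98 + 50.45 = 90.936 MPa
Pore pressure P_p = λ·σ_v = 0.79 × 90.94 MPa = 71.84 MPa
Effective stress σ' = σ_v − P_p = 90.94 − 71.84 = 19.097 MPa = 0.19097 kbar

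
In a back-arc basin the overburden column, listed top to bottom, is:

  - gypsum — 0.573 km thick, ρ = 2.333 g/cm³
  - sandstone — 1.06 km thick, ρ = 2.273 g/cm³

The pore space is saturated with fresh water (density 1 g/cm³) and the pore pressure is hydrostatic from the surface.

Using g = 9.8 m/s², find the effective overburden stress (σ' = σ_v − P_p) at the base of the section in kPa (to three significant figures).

20700 kPa

Overburden (lithostatic) stress σ_v:
gypsum: 2333 kg/m³ × 9.8 m/s² × 573 m = 1.310×10^7 Pa = 13.10 MPa
sandstone: 2273 kg/m³ × 9.8 m/s² × 1060 m = 2.361×10^7 Pa = 23.61 MPa
Total = 13.10 + 23.61 = 36.713 MPa
Pore pressure P_p = 1000 kg/m³ × 9.8 m/s² × 1633 m = 1.600×10^7 Pa = 16.00 MPa
Effective stress σ' = σ_v − P_p = 36.71 − 16.00 = 20.709 MPa = 20709 kPa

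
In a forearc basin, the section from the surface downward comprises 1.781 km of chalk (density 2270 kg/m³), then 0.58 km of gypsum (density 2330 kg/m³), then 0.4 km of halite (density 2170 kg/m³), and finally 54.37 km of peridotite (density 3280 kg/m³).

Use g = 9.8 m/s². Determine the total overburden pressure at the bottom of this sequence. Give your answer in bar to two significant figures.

18000 bar

chalk: 2270 kg/m³ × 9.8 m/s² × 1781 m = 3.962×10^7 Pa = 396.2 bar
gypsum: 2330 kg/m³ × 9.8 m/s² × 580 m = 1.324×10^7 Pa = 132.4 bar
halite: 2170 kg/m³ × 9.8 m/s² × 400 m = 8.506×10^6 Pa = 85.06 bar
peridotite: 3280 kg/m³ × 9.8 m/s² × 54370 m = 1.748×10^9 Pa = 17477 bar
Total = 396.2 + 132.4 + 85.06 + 17477 = 18090 bar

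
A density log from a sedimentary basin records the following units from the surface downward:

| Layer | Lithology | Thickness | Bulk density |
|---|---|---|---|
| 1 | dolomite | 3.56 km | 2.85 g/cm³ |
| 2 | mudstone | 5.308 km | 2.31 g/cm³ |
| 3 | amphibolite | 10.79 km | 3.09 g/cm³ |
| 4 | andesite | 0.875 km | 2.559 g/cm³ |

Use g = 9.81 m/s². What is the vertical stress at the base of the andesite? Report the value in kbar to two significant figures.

dolomite: 2850 kg/m³ × 9.81 m/s² × 3560 m = 9.953×10^7 Pa = 0.9953 kbar
mudstone: 2310 kg/m³ × 9.81 m/s² × 5308 m = 1.203×10^8 Pa = 1.203 kbar
amphibolite: 3090 kg/m³ × 9.81 m/s² × 10790 m = 3.271×10^8 Pa = 3.271 kbar
andesite: 2559 kg/m³ × 9.81 m/s² × 875 m = 2.197×10^7 Pa = 0.2197 kbar
Total = 0.9953 + 1.203 + 3.271 + 0.2197 = 5.6886 kbar

5.7 kbar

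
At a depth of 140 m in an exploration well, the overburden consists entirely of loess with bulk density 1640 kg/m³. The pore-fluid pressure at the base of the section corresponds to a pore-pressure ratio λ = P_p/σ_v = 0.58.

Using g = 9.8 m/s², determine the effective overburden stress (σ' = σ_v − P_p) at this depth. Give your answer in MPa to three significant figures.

Overburden (lithostatic) stress σ_v:
loess: 1640 kg/m³ × 9.8 m/s² × 140 m = 2.250×10^6 Pa = 2.250 MPa
Pore pressure P_p = λ·σ_v = 0.58 × 2.250 MPa = 1.305 MPa
Effective stress σ' = σ_v − P_p = 2.250 − 1.305 = 0.94503 MPa

0.945 MPa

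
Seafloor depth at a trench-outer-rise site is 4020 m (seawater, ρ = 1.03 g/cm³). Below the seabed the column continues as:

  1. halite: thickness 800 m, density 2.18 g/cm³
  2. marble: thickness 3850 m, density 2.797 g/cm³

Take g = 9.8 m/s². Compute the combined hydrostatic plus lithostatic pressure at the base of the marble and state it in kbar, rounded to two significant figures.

1.6 kbar

seawater: 1030 kg/m³ × 9.8 m/s² × 4020 m = 4.058×10^7 Pa = 0.4058 kbar
halite: 2180 kg/m³ × 9.8 m/s² × 800 m = 1.709×10^7 Pa = 0.1709 kbar
marble: 2797 kg/m³ × 9.8 m/s² × 3850 m = 1.055×10^8 Pa = 1.055 kbar
Total = 0.4058 + 0.1709 + 1.055 = 1.6320 kbar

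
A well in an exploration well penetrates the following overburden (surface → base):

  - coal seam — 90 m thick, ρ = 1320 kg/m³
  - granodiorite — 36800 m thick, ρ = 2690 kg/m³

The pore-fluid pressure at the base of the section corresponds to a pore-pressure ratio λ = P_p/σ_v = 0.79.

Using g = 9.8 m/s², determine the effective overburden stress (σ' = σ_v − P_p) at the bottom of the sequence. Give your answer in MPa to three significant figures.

204 MPa

Overburden (lithostatic) stress σ_v:
coal seam: 1320 kg/m³ × 9.8 m/s² × 90 m = 1.164×10^6 Pa = 1.164 MPa
granodiorite: 2690 kg/m³ × 9.8 m/s² × 36800 m = 9.701×10^8 Pa = 970.1 MPa
Total = 1.164 + 970.1 = 971.29 MPa
Pore pressure P_p = λ·σ_v = 0.79 × 971.3 MPa = 767.3 MPa
Effective stress σ' = σ_v − P_p = 971.3 − 767.3 = 203.97 MPa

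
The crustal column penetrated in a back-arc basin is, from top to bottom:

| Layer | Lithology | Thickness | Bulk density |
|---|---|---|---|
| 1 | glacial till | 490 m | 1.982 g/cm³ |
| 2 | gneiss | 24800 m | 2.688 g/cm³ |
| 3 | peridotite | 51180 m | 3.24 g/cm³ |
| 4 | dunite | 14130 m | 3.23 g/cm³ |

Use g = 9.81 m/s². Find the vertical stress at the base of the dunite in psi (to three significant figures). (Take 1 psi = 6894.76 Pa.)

397000 psi

glacial till: 1982 kg/m³ × 9.81 m/s² × 490 m = 9.527×10^6 Pa = 1382 psi
gneiss: 2688 kg/m³ × 9.81 m/s² × 24800 m = 6.540×10^8 Pa = 94849 psi
peridotite: 3240 kg/m³ × 9.81 m/s² × 51180 m = 1.627×10^9 Pa = 2.359×10^5 psi
dunite: 3230 kg/m³ × 9.81 m/s² × 14130 m = 4.477×10^8 Pa = 64937 psi
Total = 1382 + 94849 + 2.359×10^5 + 64937 = 3.9710×10^5 psi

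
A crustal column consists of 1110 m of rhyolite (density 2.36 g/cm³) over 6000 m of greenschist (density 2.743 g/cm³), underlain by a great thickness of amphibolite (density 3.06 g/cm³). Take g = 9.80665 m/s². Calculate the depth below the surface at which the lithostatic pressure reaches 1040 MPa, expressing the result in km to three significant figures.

Pressure at base of upper layers: 2360×9.80665×1110 + 2743×9.80665×6000 = 1.871×10^8 Pa = 187.1 MPa
Remaining pressure to be supplied by amphibolite: 1.040×10^9 − 1.871×10^8 = 8.529×10^8 Pa
Additional depth in amphibolite = 8.529×10^8 Pa / (3060 kg/m³ × 9.80665 m/s²) = 28423 m
Total depth = 7110 m + 28423 m = 35533 m
= 35.533 km

35.5 km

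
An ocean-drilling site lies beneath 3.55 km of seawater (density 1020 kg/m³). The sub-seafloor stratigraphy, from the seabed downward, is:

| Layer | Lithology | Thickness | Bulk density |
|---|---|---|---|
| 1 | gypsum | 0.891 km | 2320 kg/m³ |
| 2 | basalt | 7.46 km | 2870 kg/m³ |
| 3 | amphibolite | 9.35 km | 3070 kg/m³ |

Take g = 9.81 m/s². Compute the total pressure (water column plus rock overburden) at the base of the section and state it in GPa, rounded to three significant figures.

seawater: 1020 kg/m³ × 9.81 m/s² × 3550 m = 3.552×10^7 Pa = 0.03552 GPa
gypsum: 2320 kg/m³ × 9.81 m/s² × 891 m = 2.028×10^7 Pa = 0.02028 GPa
basalt: 2870 kg/m³ × 9.81 m/s² × 7460 m = 2.100×10^8 Pa = 0.2100 GPa
amphibolite: 3070 kg/m³ × 9.81 m/s² × 9350 m = 2.816×10^8 Pa = 0.2816 GPa
Total = 0.03552 + 0.02028 + 0.2100 + 0.2816 = 0.54743 GPa

0.547 GPa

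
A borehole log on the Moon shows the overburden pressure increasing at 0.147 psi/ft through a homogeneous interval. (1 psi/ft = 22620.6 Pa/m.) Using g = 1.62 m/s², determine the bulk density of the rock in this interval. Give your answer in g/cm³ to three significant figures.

2.05 g/cm³

ρ = (dP/dz)/g = 0.147 psi/ft / 1.62 m/s² = 3325.2 Pa/m / 1.62 m/s² = 2052.6 kg/m³
= 2.053 g/cm³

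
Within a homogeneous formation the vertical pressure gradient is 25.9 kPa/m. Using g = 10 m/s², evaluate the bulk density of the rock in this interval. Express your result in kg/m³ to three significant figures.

ρ = (dP/dz)/g = 25.9 kPa/m / 10 m/s² = 25900 Pa/m / 10 m/s² = 2590.0 kg/m³

2590 kg/m³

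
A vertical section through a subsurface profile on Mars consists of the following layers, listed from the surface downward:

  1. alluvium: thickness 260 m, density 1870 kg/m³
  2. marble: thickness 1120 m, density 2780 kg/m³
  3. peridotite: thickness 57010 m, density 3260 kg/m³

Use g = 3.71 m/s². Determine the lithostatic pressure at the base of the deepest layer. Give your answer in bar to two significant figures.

alluvium: 1870 kg/m³ × 3.71 m/s² × 260 m = 1.804×10^6 Pa = 18.04 bar
marble: 2780 kg/m³ × 3.71 m/s² × 1120 m = 1.155×10^7 Pa = 115.5 bar
peridotite: 3260 kg/m³ × 3.71 m/s² × 57010 m = 6.895×10^8 Pa = 6895 bar
Total = 18.04 + 115.5 + 6895 = 7028.7 bar

7000 bar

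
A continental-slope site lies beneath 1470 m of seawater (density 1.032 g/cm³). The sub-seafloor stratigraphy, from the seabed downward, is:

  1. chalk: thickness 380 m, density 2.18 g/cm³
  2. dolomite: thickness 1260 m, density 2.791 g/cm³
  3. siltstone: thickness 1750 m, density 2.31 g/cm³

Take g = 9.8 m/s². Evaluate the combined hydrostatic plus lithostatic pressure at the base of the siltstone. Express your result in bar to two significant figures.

seawater: 1032 kg/m³ × 9.8 m/s² × 1470 m = 1.487×10^7 Pa = 148.7 bar
chalk: 2180 kg/m³ × 9.8 m/s² × 380 m = 8.118×10^6 Pa = 81.18 bar
dolomite: 2791 kg/m³ × 9.8 m/s² × 1260 m = 3.446×10^7 Pa = 344.6 bar
siltstone: 2310 kg/m³ × 9.8 m/s² × 1750 m = 3.962×10^7 Pa = 396.2 bar
Total = 148.7 + 81.18 + 344.6 + 396.2 = 970.65 bar

970 bar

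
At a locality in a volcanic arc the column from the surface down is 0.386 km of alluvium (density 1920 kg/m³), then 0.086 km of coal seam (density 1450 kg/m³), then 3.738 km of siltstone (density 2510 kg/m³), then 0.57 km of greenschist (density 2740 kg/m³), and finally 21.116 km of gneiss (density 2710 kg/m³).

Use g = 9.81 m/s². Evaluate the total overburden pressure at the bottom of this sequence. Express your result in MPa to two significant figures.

alluvium: 1920 kg/m³ × 9.81 m/s² × 386 m = 7.270×10^6 Pa = 7.270 MPa
coal seam: 1450 kg/m³ × 9.81 m/s² × 86 m = 1.223×10^6 Pa = 1.223 MPa
siltstone: 2510 kg/m³ × 9.81 m/s² × 3738 m = 9.204×10^7 Pa = 92.04 MPa
greenschist: 2740 kg/m³ × 9.81 m/s² × 570 m = 1.532×10^7 Pa = 15.32 MPa
gneiss: 2710 kg/m³ × 9.81 m/s² × 21116 m = 5.614×10^8 Pa = 561.4 MPa
Total = 7.270 + 1.223 + 92.04 + 15.32 + 561.4 = 677.23 MPa

680 MPa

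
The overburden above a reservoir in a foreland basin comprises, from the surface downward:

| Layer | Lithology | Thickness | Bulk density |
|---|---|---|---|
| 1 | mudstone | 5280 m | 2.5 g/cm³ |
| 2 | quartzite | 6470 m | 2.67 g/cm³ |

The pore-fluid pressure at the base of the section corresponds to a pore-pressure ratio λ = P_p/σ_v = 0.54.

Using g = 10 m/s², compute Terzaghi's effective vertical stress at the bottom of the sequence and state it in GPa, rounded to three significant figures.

0.140 GPa

Overburden (lithostatic) stress σ_v:
mudstone: 2500 kg/m³ × 10 m/s² × 5280 m = 1.320×10^8 Pa = 132.0 MPa
quartzite: 2670 kg/m³ × 10 m/s² × 6470 m = 1.727×10^8 Pa = 172.7 MPa
Total = 132.0 + 172.7 = 304.75 MPa
Pore pressure P_p = λ·σ_v = 0.54 × 304.7 MPa = 164.6 MPa
Effective stress σ' = σ_v − P_p = 304.7 − 164.6 = 140.18 MPa = 0.14018 GPa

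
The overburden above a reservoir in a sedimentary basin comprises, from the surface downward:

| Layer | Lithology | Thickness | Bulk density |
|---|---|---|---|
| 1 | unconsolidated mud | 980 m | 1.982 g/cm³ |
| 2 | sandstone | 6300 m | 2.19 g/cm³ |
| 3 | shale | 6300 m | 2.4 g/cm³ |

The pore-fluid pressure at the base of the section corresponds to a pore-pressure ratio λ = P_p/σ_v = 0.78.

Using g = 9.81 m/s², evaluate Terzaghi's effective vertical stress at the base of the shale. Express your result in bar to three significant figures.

666 bar

Overburden (lithostatic) stress σ_v:
unconsolidated mud: 1982 kg/m³ × 9.81 m/s² × 980 m = 1.905×10^7 Pa = 19.05 MPa
sandstone: 2190 kg/m³ × 9.81 m/s² × 6300 m = 1.353×10^8 Pa = 135.3 MPa
shale: 2400 kg/m³ × 9.81 m/s² × 6300 m = 1.483×10^8 Pa = 148.3 MPa
Total = 19.05 + 135.3 + 148.3 = 302.73 MPa
Pore pressure P_p = λ·σ_v = 0.78 × 302.7 MPa = 236.1 MPa
Effective stress σ' = σ_v − P_p = 302.7 − 236.1 = 66.601 MPa = 666.01 bar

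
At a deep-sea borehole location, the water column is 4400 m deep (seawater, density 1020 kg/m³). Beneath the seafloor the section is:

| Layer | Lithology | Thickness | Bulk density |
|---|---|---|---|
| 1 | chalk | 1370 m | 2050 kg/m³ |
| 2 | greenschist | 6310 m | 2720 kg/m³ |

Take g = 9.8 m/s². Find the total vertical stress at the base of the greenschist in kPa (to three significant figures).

seawater: 1020 kg/m³ × 9.8 m/s² × 4400 m = 4.398×10^7 Pa = 43982 kPa
chalk: 2050 kg/m³ × 9.8 m/s² × 1370 m = 2.752×10^7 Pa = 27523 kPa
greenschist: 2720 kg/m³ × 9.8 m/s² × 6310 m = 1.682×10^8 Pa = 1.682×10^5 kPa
Total = 43982 + 27523 + 1.682×10^5 = 2.3971×10^5 kPa

240000 kPa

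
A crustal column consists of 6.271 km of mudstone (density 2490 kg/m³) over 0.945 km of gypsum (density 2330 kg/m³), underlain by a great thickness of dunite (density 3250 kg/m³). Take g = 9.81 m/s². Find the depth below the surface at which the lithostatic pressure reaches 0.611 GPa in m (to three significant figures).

Pressure at base of upper layers: 2490×9.81×6271 + 2330×9.81×945 = 1.748×10^8 Pa = 0.1748 GPa
Remaining pressure to be supplied by dunite: 6.110×10^8 − 1.748×10^8 = 4.362×10^8 Pa
Additional depth in dunite = 4.362×10^8 Pa / (3250 kg/m³ × 9.81 m/s²) = 13682 m
Total depth = 7216 m + 13682 m = 20898 m

20900 m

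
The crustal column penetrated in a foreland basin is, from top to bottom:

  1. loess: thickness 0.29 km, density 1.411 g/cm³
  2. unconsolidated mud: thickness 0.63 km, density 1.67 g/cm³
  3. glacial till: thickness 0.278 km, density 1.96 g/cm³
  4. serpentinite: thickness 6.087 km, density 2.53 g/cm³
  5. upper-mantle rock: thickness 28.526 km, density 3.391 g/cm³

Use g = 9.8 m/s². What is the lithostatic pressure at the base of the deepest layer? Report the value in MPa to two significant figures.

loess: 1411 kg/m³ × 9.8 m/s² × 290 m = 4.010×10^6 Pa = 4.010 MPa
unconsolidated mud: 1670 kg/m³ × 9.8 m/s² × 630 m = 1.031×10^7 Pa = 10.31 MPa
glacial till: 1960 kg/m³ × 9.8 m/s² × 278 m = 5.340×10^6 Pa = 5.340 MPa
serpentinite: 2530 kg/m³ × 9.8 m/s² × 6087 m = 1.509×10^8 Pa = 150.9 MPa
upper-mantle rock: 3391 kg/m³ × 9.8 m/s² × 28526 m = 9.480×10^8 Pa = 948.0 MPa
Total = 4.010 + 10.31 + 5.340 + 150.9 + 948.0 = 1118.6 MPa

1100 MPa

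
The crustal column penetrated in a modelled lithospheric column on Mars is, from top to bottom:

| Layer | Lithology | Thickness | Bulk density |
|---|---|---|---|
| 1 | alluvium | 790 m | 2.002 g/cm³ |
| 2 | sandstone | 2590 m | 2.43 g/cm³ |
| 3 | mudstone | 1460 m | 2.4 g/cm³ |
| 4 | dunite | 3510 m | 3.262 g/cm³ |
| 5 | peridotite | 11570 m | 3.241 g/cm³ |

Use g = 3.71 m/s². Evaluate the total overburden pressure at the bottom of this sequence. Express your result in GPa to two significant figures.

alluvium: 2002 kg/m³ × 3.71 m/s² × 790 m = 5.868×10^6 Pa = 5.868×10^-3 GPa
sandstone: 2430 kg/m³ × 3.71 m/s² × 2590 m = 2.335×10^7 Pa = 0.02335 GPa
mudstone: 2400 kg/m³ × 3.71 m/s² × 1460 m = 1.300×10^7 Pa = 0.01300 GPa
dunite: 3262 kg/m³ × 3.71 m/s² × 3510 m = 4.248×10^7 Pa = 0.04248 GPa
peridotite: 3241 kg/m³ × 3.71 m/s² × 11570 m = 1.391×10^8 Pa = 0.1391 GPa
Total = 5.868×10^-3 + 0.02335 + 0.01300 + 0.04248 + 0.1391 = 0.22381 GPa

0.22 GPa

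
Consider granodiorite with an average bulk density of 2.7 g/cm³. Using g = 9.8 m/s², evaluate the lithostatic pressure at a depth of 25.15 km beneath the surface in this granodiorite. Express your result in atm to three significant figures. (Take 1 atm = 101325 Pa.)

6570 atm

granodiorite: 2700 kg/m³ × 9.8 m/s² × 25150 m = 6.655×10^8 Pa = 6568 atm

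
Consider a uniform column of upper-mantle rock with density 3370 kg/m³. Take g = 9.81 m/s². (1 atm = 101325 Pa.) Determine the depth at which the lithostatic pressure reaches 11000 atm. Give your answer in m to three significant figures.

h = P/(ρg) = 11000 atm / (3370 kg/m³ × 9.81 m/s²) = 1.115×10^9 Pa / 33060 Pa/m = 33714 m

33700 m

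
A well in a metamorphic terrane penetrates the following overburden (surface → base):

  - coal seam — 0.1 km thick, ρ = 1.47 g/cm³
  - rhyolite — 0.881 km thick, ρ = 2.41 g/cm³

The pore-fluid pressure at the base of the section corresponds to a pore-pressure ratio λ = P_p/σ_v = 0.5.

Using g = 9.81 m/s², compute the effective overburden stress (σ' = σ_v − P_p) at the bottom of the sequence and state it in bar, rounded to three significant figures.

Overburden (lithostatic) stress σ_v:
coal seam: 1470 kg/m³ × 9.81 m/s² × 100 m = 1.442×10^6 Pa = 1.442 MPa
rhyolite: 2410 kg/m³ × 9.81 m/s² × 881 m = 2.083×10^7 Pa = 20.83 MPa
Total = 1.442 + 20.83 = 22.271 MPa
Pore pressure P_p = λ·σ_v = 0.5 × 22.27 MPa = 11.14 MPa
Effective stress σ' = σ_v − P_p = 22.27 − 11.14 = 11.135 MPa = 111.35 bar

111 bar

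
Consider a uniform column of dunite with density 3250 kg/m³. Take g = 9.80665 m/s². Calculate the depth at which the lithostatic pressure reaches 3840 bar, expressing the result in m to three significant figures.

h = P/(ρg) = 3840 bar / (3250 kg/m³ × 9.80665 m/s²) = 3.840×10^8 Pa / 31872 Pa/m = 12048 m

12000 m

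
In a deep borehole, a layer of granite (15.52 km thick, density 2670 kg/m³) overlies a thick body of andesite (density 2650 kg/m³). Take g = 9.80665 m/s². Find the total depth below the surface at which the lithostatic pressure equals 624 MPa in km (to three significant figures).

23.9 km

Pressure at base of upper layers: 2670×9.80665×15520 = 4.064×10^8 Pa = 406.4 MPa
Remaining pressure to be supplied by andesite: 6.240×10^8 − 4.064×10^8 = 2.176×10^8 Pa
Additional depth in andesite = 2.176×10^8 Pa / (2650 kg/m³ × 9.80665 m/s²) = 8374.3 m
Total depth = 15520 m + 8374.3 m = 23894 m
= 23.894 km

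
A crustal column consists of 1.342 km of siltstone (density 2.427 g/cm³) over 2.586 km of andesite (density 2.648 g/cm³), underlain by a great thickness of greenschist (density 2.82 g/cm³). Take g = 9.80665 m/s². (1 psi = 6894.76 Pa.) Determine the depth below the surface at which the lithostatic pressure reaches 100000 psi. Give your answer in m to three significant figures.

25300 m

Pressure at base of upper layers: 2427×9.80665×1342 + 2648×9.80665×2586 = 9.909×10^7 Pa = 14372 psi
Remaining pressure to be supplied by greenschist: 6.895×10^8 − 9.909×10^7 = 5.904×10^8 Pa
Additional depth in greenschist = 5.904×10^8 Pa / (2820 kg/m³ × 9.80665 m/s²) = 21348 m
Total depth = 3928 m + 21348 m = 25276 m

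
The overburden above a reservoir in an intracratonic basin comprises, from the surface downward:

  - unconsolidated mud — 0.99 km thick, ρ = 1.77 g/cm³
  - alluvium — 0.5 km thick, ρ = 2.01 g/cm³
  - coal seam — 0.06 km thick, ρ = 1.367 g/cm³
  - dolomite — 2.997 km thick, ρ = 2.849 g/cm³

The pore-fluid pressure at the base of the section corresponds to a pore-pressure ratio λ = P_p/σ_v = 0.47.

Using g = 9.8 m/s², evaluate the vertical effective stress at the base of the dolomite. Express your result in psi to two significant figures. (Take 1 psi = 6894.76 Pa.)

8600 psi

Overburden (lithostatic) stress σ_v:
unconsolidated mud: 1770 kg/m³ × 9.8 m/s² × 990 m = 1.717×10^7 Pa = 17.17 MPa
alluvium: 2010 kg/m³ × 9.8 m/s² × 500 m = 9.849×10^6 Pa = 9.849 MPa
coal seam: 1367 kg/m³ × 9.8 m/s² × 60 m = 8.038×10^5 Pa = 0.8038 MPa
dolomite: 2849 kg/m³ × 9.8 m/s² × 2997 m = 8.368×10^7 Pa = 83.68 MPa
Total = 17.17 + 9.849 + 0.8038 + 83.68 = 111.50 MPa
Pore pressure P_p = λ·σ_v = 0.47 × 111.5 MPa = 52.41 MPa
Effective stress σ' = σ_v − P_p = 111.5 − 52.41 = 59.096 MPa = 8571.2 psi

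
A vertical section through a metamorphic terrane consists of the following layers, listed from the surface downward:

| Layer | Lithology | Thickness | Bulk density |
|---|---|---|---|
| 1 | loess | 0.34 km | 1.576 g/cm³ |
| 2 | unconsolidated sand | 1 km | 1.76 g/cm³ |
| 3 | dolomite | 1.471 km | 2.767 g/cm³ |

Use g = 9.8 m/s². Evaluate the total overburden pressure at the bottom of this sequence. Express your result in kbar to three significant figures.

loess: 1576 kg/m³ × 9.8 m/s² × 340 m = 5.251×10^6 Pa = 0.05251 kbar
unconsolidated sand: 1760 kg/m³ × 9.8 m/s² × 1000 m = 1.725×10^7 Pa = 0.1725 kbar
dolomite: 2767 kg/m³ × 9.8 m/s² × 1471 m = 3.989×10^7 Pa = 0.3989 kbar
Total = 0.05251 + 0.1725 + 0.3989 = 0.62388 kbar

0.624 kbar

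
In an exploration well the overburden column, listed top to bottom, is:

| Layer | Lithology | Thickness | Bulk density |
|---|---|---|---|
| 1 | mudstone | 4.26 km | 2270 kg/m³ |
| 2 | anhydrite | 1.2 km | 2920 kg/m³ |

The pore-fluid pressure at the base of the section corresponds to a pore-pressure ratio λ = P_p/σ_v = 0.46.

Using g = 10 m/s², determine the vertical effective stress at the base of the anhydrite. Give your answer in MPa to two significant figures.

Overburden (lithostatic) stress σ_v:
mudstone: 2270 kg/m³ × 10 m/s² × 4260 m = 9.670×10^7 Pa = 96.70 MPa
anhydrite: 2920 kg/m³ × 10 m/s² × 1200 m = 3.504×10^7 Pa = 35.04 MPa
Total = 96.70 + 35.04 = 131.74 MPa
Pore pressure P_p = λ·σ_v = 0.46 × 131.7 MPa = 60.60 MPa
Effective stress σ' = σ_v − P_p = 131.7 − 60.60 = 71.141 MPa

71 MPa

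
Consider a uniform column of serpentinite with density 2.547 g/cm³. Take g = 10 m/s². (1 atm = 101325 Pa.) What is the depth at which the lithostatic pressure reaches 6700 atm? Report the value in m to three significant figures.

26700 m

h = P/(ρg) = 6700 atm / (2547 kg/m³ × 10 m/s²) = 6.789×10^8 Pa / 25470 Pa/m = 26654 m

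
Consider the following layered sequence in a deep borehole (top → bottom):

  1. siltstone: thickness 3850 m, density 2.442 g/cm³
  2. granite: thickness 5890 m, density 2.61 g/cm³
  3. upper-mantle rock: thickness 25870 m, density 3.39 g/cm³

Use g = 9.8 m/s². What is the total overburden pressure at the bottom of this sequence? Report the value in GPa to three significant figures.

1.10 GPa

siltstone: 2442 kg/m³ × 9.8 m/s² × 3850 m = 9.214×10^7 Pa = 0.09214 GPa
granite: 2610 kg/m³ × 9.8 m/s² × 5890 m = 1.507×10^8 Pa = 0.1507 GPa
upper-mantle rock: 3390 kg/m³ × 9.8 m/s² × 25870 m = 8.595×10^8 Pa = 0.8595 GPa
Total = 0.09214 + 0.1507 + 0.8595 = 1.1022 GPa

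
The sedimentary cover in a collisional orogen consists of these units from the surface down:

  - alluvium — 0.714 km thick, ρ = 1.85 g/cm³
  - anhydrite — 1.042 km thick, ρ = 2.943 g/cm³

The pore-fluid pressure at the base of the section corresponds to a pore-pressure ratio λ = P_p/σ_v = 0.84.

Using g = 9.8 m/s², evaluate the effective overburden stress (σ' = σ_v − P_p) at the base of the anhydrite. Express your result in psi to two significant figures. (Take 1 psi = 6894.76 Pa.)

1000 psi

Overburden (lithostatic) stress σ_v:
alluvium: 1850 kg/m³ × 9.8 m/s² × 714 m = 1.294×10^7 Pa = 12.94 MPa
anhydrite: 2943 kg/m³ × 9.8 m/s² × 1042 m = 3.005×10^7 Pa = 30.05 MPa
Total = 12.94 + 30.05 = 42.998 MPa
Pore pressure P_p = λ·σ_v = 0.84 × 43.00 MPa = 36.12 MPa
Effective stress σ' = σ_v − P_p = 43.00 − 36.12 = 6.8796 MPa = 997.80 psi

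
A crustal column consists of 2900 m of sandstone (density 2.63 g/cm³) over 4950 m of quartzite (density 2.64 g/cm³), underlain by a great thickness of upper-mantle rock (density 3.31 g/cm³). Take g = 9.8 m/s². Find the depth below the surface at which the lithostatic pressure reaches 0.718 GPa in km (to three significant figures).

23.7 km

Pressure at base of upper layers: 2630×9.8×2900 + 2640×9.8×4950 = 2.028×10^8 Pa = 0.2028 GPa
Remaining pressure to be supplied by upper-mantle rock: 7.180×10^8 − 2.028×10^8 = 5.152×10^8 Pa
Additional depth in upper-mantle rock = 5.152×10^8 Pa / (3310 kg/m³ × 9.8 m/s²) = 15882 m
Total depth = 7850 m + 15882 m = 23732 m
= 23.732 km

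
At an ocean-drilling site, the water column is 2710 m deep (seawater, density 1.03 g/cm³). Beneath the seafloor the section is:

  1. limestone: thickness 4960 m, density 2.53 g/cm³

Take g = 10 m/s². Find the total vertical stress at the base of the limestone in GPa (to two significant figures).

0.15 GPa

seawater: 1030 kg/m³ × 10 m/s² × 2710 m = 2.791×10^7 Pa = 0.02791 GPa
limestone: 2530 kg/m³ × 10 m/s² × 4960 m = 1.255×10^8 Pa = 0.1255 GPa
Total = 0.02791 + 0.1255 = 0.15340 GPa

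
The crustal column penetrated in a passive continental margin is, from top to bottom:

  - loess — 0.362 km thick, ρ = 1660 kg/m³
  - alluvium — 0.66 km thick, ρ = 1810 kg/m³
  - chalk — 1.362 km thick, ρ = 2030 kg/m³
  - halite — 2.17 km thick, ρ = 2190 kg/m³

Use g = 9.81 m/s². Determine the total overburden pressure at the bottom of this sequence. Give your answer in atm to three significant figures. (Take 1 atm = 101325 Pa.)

902 atm

loess: 1660 kg/m³ × 9.81 m/s² × 362 m = 5.895×10^6 Pa = 58.18 atm
alluvium: 1810 kg/m³ × 9.81 m/s² × 660 m = 1.172×10^7 Pa = 115.7 atm
chalk: 2030 kg/m³ × 9.81 m/s² × 1362 m = 2.712×10^7 Pa = 267.7 atm
halite: 2190 kg/m³ × 9.81 m/s² × 2170 m = 4.662×10^7 Pa = 460.1 atm
Total = 58.18 + 115.7 + 267.7 + 460.1 = 901.63 atm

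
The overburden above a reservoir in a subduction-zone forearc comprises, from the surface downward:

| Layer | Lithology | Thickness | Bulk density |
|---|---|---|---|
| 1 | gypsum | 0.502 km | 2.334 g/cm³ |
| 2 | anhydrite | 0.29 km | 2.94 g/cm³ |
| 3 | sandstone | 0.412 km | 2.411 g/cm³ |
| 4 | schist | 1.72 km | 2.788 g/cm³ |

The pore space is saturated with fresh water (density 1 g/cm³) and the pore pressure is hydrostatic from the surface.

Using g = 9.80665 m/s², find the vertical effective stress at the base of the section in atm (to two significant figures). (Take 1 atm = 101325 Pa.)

Overburden (lithostatic) stress σ_v:
gypsum: 2334 kg/m³ × 9.80665 m/s² × 502 m = 1.149×10^7 Pa = 11.49 MPa
anhydrite: 2940 kg/m³ × 9.80665 m/s² × 290 m = 8.361×10^6 Pa = 8.361 MPa
sandstone: 2411 kg/m³ × 9.80665 m/s² × 412 m = 9.741×10^6 Pa = 9.741 MPa
schist: 2788 kg/m³ × 9.80665 m/s² × 1720 m = 4.703×10^7 Pa = 47.03 MPa
Total = 11.49 + 8.361 + 9.741 + 47.03 = 76.619 MPa
Pore pressure P_p = 1000 kg/m³ × 9.80665 m/s² × 2924 m = 2.867×10^7 Pa = 28.67 MPa
Effective stress σ' = σ_v − P_p = 76.62 − 28.67 = 47.944 MPa = 473.17 atm

470 atm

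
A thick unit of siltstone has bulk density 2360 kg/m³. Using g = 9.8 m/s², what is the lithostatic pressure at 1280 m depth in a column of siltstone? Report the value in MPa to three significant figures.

29.6 MPa

siltstone: 2360 kg/m³ × 9.8 m/s² × 1280 m = 2.960×10^7 Pa = 29.60 MPa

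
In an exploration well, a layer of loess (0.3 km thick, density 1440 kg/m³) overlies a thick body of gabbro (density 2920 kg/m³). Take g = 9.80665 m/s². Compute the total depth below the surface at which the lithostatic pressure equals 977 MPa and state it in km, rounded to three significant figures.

34.3 km

Pressure at base of upper layers: 1440×9.80665×300 = 4.236×10^6 Pa = 4.236 MPa
Remaining pressure to be supplied by gabbro: 9.770×10^8 − 4.236×10^6 = 9.728×10^8 Pa
Additional depth in gabbro = 9.728×10^8 Pa / (2920 kg/m³ × 9.80665 m/s²) = 33971 m
Total depth = 300 m + 33971 m = 34271 m
= 34.271 km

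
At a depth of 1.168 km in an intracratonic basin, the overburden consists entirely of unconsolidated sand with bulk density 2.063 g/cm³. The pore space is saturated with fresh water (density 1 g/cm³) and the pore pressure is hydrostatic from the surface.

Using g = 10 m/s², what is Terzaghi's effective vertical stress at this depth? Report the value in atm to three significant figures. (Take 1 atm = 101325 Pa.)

123 atm

Overburden (lithostatic) stress σ_v:
unconsolidated sand: 2063 kg/m³ × 10 m/s² × 1168 m = 2.410×10^7 Pa = 24.10 MPa
Pore pressure P_p = 1000 kg/m³ × 10 m/s² × 1168 m = 1.168×10^7 Pa = 11.68 MPa
Effective stress σ' = σ_v − P_p = 24.10 − 11.68 = 12.416 MPa = 122.53 atm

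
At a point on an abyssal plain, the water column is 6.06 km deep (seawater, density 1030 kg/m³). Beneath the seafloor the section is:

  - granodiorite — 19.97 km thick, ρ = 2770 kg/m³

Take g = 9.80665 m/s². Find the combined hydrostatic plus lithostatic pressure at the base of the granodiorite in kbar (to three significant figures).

seawater: 1030 kg/m³ × 9.80665 m/s² × 6060 m = 6.121×10^7 Pa = 0.6121 kbar
granodiorite: 2770 kg/m³ × 9.80665 m/s² × 19970 m = 5.425×10^8 Pa = 5.425 kbar
Total = 0.6121 + 5.425 = 6.0368 kbar

6.04 kbar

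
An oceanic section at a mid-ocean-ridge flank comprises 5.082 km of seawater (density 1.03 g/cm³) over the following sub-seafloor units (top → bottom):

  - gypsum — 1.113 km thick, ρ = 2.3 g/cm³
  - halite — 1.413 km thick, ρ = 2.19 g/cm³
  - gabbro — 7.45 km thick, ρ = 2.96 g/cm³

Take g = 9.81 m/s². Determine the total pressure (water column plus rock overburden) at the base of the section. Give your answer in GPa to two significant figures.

seawater: 1030 kg/m³ × 9.81 m/s² × 5082 m = 5.135×10^7 Pa = 0.05135 GPa
gypsum: 2300 kg/m³ × 9.81 m/s² × 1113 m = 2.511×10^7 Pa = 0.02511 GPa
halite: 2190 kg/m³ × 9.81 m/s² × 1413 m = 3.036×10^7 Pa = 0.03036 GPa
gabbro: 2960 kg/m³ × 9.81 m/s² × 7450 m = 2.163×10^8 Pa = 0.2163 GPa
Total = 0.05135 + 0.02511 + 0.03036 + 0.2163 = 0.32315 GPa

0.32 GPa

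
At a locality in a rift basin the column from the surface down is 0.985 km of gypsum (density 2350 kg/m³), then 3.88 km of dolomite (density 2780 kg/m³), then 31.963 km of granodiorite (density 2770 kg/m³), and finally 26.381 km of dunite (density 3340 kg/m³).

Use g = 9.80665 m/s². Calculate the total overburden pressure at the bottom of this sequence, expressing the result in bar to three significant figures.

18600 bar

gypsum: 2350 kg/m³ × 9.80665 m/s² × 985 m = 2.270×10^7 Pa = 227.0 bar
dolomite: 2780 kg/m³ × 9.80665 m/s² × 3880 m = 1.058×10^8 Pa = 1058 bar
granodiorite: 2770 kg/m³ × 9.80665 m/s² × 31963 m = 8.683×10^8 Pa = 8683 bar
dunite: 3340 kg/m³ × 9.80665 m/s² × 26381 m = 8.641×10^8 Pa = 8641 bar
Total = 227.0 + 1058 + 8683 + 8641 = 18608 bar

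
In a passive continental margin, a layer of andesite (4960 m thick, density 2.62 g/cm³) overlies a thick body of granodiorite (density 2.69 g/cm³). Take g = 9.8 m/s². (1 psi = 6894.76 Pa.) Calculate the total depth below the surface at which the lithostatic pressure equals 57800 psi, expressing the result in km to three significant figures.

15.2 km

Pressure at base of upper layers: 2620×9.8×4960 = 1.274×10^8 Pa = 18471 psi
Remaining pressure to be supplied by granodiorite: 3.985×10^8 − 1.274×10^8 = 2.712×10^8 Pa
Additional depth in granodiorite = 2.712×10^8 Pa / (2690 kg/m³ × 9.8 m/s²) = 10286 m
Total depth = 4960 m + 10286 m = 15246 m
= 15.246 km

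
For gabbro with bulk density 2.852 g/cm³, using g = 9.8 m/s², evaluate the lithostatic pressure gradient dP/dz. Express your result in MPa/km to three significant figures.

27.9 MPa/km

dP/dz = ρg = 2852 kg/m³ × 9.8 m/s² = 27950 Pa/m
= 27950 Pa/m × (1 MPa/km / 1000.0 Pa/m) = 27.950 MPa/km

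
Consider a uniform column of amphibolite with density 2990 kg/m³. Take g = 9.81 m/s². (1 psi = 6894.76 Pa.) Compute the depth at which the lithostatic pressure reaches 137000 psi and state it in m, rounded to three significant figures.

32200 m

h = P/(ρg) = 137000 psi / (2990 kg/m³ × 9.81 m/s²) = 9.446×10^8 Pa / 29332 Pa/m = 32203 m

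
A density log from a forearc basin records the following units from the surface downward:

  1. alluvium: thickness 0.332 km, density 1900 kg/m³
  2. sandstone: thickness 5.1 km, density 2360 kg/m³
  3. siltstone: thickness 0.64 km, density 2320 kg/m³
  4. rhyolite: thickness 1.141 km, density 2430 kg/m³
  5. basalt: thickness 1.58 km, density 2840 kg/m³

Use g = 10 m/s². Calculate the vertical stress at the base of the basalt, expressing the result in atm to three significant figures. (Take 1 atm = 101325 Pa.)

alluvium: 1900 kg/m³ × 10 m/s² × 332 m = 6.308×10^6 Pa = 62.26 atm
sandstone: 2360 kg/m³ × 10 m/s² × 5100 m = 1.204×10^8 Pa = 1188 atm
siltstone: 2320 kg/m³ × 10 m/s² × 640 m = 1.485×10^7 Pa = 146.5 atm
rhyolite: 2430 kg/m³ × 10 m/s² × 1141 m = 2.773×10^7 Pa = 273.6 atm
basalt: 2840 kg/m³ × 10 m/s² × 1580 m = 4.487×10^7 Pa = 442.9 atm
Total = 62.26 + 1188 + 146.5 + 273.6 + 442.9 = 2113.1 atm

2110 atm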